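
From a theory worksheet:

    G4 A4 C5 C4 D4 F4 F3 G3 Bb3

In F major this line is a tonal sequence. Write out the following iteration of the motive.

With a 3-note motive the entries are G4, C4, F3, each down a 5th from the previous.
From Bb2 the diatonic shape gives Bb2 C3 E3.

Bb2 C3 E3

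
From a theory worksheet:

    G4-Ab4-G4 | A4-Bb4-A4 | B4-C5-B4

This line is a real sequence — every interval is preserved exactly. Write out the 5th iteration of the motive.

D#5 E5 D#5

With a 3-note motive the entries are G4, A4, B4, each up a 2nd from the previous.
Carrying on: C#5 → D#5.
From D#5 the exact shape gives D#5 E5 D#5.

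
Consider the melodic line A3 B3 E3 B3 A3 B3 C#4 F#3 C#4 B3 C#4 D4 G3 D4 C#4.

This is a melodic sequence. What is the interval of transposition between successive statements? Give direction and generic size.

up a 2nd

Taking 5-note groups, the heads are A3, B3, C#4: the pattern moves up a 2nd.
From A3 to B3: up a 2nd.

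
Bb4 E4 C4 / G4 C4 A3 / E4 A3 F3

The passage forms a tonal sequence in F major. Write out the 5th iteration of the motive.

With a 3-note motive the entries are Bb4, G4, E4, each down a 3rd from the previous.
Extending down a 3rd: C4 → A3.
So cell 5 is A3 D3 Bb2.

A3 D3 Bb2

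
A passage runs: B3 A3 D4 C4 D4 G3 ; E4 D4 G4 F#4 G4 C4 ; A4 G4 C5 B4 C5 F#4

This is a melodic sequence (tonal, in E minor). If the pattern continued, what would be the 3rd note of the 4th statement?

The unit is 6 notes. Position-3 pitches of the 3 shown cells: D4, G4, C5.
One more up a 4th gives F#5.

F#5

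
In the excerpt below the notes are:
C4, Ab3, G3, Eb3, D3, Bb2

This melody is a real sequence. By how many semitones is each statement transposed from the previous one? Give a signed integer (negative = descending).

The 2-note cells begin on C4, G3, D3 — each down a 4th from the last.
Counting half-steps from C4 to G3: -5.

-5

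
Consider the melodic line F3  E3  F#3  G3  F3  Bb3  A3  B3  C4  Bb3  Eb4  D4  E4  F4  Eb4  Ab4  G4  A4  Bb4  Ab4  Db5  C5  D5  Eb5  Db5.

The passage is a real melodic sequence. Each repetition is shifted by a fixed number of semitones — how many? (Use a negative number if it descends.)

5

With a 5-note motive the entries are F3, Bb3, Eb4, Ab4, Db5, each up a 4th from the previous.
F3→Bb3 is 58 − 53 = 5 semitones.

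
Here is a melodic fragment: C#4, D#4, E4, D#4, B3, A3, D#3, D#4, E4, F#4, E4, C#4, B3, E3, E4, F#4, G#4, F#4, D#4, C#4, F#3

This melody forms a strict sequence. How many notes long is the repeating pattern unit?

21 notes total. Splitting into 3 groups of 7:
C#4 D#4 E4 D#4 B3 A3 D#3 | D#4 E4 F#4 E4 C#4 B3 E3 | E4 F#4 G#4 F#4 D#4 C#4 F#3
Every group is a transposition up a 2nd of the one before; no shorter unit works.

7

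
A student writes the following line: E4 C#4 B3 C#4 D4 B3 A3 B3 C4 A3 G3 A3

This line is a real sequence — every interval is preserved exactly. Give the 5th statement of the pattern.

Ab3 F3 Eb3 F3

The 4-note cells begin on E4, D4, C4 — each down a 2nd from the last.
Extending down a 2nd: Bb3 → Ab3.
Statement 5 starts on Ab3 and keeps the same exact contour: Ab3 F3 Eb3 F3.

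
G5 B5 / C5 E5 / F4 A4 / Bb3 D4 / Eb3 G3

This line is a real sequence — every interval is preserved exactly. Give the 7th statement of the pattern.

Taking 2-note groups, the heads are G5, C5, F4, Bb3, Eb3: the pattern moves down a 5th.
Extending down a 5th: Ab2 → Db2.
From Db2 the exact shape gives Db2 F2.

Db2 F2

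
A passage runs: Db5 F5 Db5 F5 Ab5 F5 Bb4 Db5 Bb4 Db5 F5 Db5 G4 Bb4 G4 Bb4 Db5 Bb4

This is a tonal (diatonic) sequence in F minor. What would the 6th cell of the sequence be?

Ab3 C4 Ab3 C4 Eb4 C4

Taking 6-note groups, the heads are Db5, Bb4, G4: the pattern moves down a 3rd.
Extending down a 3rd: Eb4 → C4 → Ab3.
From Ab3 the diatonic shape gives Ab3 C4 Ab3 C4 Eb4 C4.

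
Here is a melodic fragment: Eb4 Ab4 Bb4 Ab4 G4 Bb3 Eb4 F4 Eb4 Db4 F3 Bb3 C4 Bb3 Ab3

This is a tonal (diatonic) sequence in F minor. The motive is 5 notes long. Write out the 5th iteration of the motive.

G2 C3 Db3 C3 Bb2

The 5-note cells begin on Eb4, Bb3, F3 — each down a 4th from the last.
Continuing the starts: C3 → G2.
From G2 the diatonic shape gives G2 C3 Db3 C3 Bb2.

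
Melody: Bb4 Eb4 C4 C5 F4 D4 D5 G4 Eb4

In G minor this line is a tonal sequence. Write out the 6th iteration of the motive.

Unit = 3 notes; the statements start on Bb4, C5, D5, moving up a 2nd each time.
Carrying on: Eb5 → F5 → G5.
From G5 the diatonic shape gives G5 C5 A4.

G5 C5 A4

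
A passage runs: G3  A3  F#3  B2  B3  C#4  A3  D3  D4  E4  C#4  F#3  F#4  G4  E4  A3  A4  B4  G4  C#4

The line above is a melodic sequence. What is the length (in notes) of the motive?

There are 20 notes; a 4-note unit gives 5 cells:
G3 A3 F#3 B2 | B3 C#4 A3 D3 | D4 E4 C#4 F#3 | F#4 G4 E4 A3 | A4 B4 G4 C#4
That's a consistent up a 3rd shift per cell, and no other grouping gives one.

4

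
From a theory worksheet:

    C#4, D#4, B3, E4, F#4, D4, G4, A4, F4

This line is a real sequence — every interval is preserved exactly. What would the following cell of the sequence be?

Bb4 C5 Ab4

With a 3-note motive the entries are C#4, E4, G4, each up a 3rd from the previous.
From Bb4 the exact shape gives Bb4 C5 Ab4.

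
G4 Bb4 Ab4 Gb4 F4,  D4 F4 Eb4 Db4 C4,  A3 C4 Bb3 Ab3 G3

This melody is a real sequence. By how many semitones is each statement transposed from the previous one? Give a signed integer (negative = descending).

-5

Unit = 5 notes; the statements start on G4, D4, A3, moving down a 4th each time.
G4→D4 is 62 − 67 = -5 semitones.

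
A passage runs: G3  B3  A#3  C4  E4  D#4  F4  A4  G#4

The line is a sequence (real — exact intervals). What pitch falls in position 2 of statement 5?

The unit is 3 notes. Position-2 pitches of the 3 shown cells: B3, E4, A4.
Each moves up a 4th. Continuing: D5 → G5.

G5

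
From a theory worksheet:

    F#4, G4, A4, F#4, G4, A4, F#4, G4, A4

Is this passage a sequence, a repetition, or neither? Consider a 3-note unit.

repetition

Each 3-note cell is identical (F#4 G4 A4), restated at the same pitch.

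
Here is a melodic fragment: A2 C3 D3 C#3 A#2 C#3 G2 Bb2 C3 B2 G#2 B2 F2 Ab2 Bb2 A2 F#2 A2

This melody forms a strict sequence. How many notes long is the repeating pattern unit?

6

18 notes total. Splitting into 3 groups of 6:
A2 C3 D3 C#3 A#2 C#3 | G2 Bb2 C3 B2 G#2 B2 | F2 Ab2 Bb2 A2 F#2 A2
That's a consistent down a 2nd shift per cell, and no other grouping gives one.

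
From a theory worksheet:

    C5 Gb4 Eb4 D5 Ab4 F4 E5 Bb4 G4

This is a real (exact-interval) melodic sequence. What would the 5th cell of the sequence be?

G#5 D5 B4

The 3-note cells begin on C5, D5, E5 — each up a 2nd from the last.
Carrying on: F#5 → G#5.
So cell 5 is G#5 D5 B4.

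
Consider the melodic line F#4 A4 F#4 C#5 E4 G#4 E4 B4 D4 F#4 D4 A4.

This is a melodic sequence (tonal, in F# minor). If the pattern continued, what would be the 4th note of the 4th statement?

With 4-note cells, note 4 of each statement runs C#5, B4, A4.
Each moves down a 2nd; the next is G#4.

G#4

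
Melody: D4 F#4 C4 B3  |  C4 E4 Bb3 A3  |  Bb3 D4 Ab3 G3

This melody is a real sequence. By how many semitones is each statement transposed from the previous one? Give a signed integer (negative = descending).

-2

With a 4-note motive the entries are D4, C4, Bb3, each down a 2nd from the previous.
D4→C4 is 60 − 62 = -2 semitones.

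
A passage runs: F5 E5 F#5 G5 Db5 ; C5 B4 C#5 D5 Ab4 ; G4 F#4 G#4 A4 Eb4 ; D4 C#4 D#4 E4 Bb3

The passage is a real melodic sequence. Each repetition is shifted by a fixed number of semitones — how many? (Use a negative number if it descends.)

With a 5-note motive the entries are F5, C5, G4, D4, each down a 4th from the previous.
F5→C5 is 72 − 77 = -5 semitones.

-5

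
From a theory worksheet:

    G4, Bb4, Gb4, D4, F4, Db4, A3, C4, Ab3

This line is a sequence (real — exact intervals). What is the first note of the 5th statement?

The 3-note cells begin on G4, D4, A3 — each down a 4th from the last.
Extending the heads down a 4th: E3 → B2.

B2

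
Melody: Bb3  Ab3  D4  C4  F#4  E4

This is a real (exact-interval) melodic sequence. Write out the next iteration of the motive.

A#4 G#4

The 2-note cells begin on Bb3, D4, F#4 — each up a 3rd from the last.
So cell 4 is A#4 G#4.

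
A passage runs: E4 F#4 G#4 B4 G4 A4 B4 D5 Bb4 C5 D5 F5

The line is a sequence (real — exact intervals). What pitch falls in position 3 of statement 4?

F5

Grouping in 4s, the 3rd note of each cell is G#4, B4, D5.
One more up a 3rd gives F5.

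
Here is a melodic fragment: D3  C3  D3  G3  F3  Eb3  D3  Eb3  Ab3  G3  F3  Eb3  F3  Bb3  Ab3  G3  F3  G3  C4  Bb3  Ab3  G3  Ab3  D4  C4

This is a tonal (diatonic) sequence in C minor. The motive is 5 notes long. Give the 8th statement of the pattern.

With a 5-note motive the entries are D3, Eb3, F3, G3, Ab3, each up a 2nd from the previous.
Extending up a 2nd: Bb3 → C4 → D4.
From D4 the diatonic shape gives D4 C4 D4 G4 F4.

D4 C4 D4 G4 F4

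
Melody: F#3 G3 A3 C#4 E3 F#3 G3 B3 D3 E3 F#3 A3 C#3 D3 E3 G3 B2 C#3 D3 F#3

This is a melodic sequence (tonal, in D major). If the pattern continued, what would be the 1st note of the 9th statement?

Grouping in 4s, the 1st note of each cell is F#3, E3, D3, C#3, B2.
Extending down a 2nd: A2 → G2 → F#2 → E2.

E2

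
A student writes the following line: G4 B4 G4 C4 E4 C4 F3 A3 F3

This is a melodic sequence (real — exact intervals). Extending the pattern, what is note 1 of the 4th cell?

Grouping in 3s, the 1st note of each cell is G4, C4, F3.
From F3, down a 5th gives Bb2.

Bb2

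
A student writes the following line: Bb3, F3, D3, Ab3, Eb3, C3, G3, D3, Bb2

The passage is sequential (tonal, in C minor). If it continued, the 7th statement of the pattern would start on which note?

With a 3-note motive the entries are Bb3, Ab3, G3, each down a 2nd from the previous.
Continuing: F3 → Eb3 → D3 → C3. Statement 7 starts on C3.

C3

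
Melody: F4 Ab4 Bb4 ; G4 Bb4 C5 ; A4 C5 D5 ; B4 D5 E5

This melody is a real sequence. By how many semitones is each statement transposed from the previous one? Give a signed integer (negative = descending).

2

Unit = 3 notes; the statements start on F4, G4, A4, B4, moving up a 2nd each time.
Counting half-steps from F4 to G4: 2.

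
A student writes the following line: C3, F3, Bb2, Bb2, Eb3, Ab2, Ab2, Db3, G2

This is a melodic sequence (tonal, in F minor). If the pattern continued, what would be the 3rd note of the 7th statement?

With 3-note cells, note 3 of each statement runs Bb2, Ab2, G2.
Extending down a 2nd: F2 → Eb2 → Db2 → C2.

C2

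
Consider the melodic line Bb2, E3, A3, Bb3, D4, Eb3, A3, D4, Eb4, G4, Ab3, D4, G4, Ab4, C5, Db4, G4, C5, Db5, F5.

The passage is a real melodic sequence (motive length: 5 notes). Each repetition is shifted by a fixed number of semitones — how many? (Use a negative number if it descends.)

Unit = 5 notes; the statements start on Bb2, Eb3, Ab3, Db4, moving up a 4th each time.
Counting half-steps from Bb2 to Eb3: 5.

5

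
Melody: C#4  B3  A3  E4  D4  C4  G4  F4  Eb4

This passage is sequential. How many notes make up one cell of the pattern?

3

There are 9 notes; a 3-note unit gives 3 cells:
C#4 B3 A3 | E4 D4 C4 | G4 F4 Eb4
Every group is a transposition up a 3rd of the one before; no shorter unit works.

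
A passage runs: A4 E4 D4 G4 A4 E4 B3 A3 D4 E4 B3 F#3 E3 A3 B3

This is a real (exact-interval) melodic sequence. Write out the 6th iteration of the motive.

The 5-note cells begin on A4, E4, B3 — each down a 4th from the last.
Continuing the starts: F#3 → C#3 → G#2.
Statement 6 starts on G#2 and keeps the same exact contour: G#2 D#2 C#2 F#2 G#2.

G#2 D#2 C#2 F#2 G#2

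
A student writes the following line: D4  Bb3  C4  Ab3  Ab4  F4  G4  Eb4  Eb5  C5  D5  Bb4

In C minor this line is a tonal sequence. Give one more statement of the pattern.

The 4-note cells begin on D4, Ab4, Eb5 — each up a 5th from the last.
From Bb5 the diatonic shape gives Bb5 G5 Ab5 F5.

Bb5 G5 Ab5 F5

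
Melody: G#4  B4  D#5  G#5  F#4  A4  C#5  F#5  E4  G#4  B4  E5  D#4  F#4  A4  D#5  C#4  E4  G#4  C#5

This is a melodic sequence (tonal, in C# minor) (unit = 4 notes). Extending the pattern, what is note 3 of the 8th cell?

The unit is 4 notes. Position-3 pitches of the 5 shown cells: D#5, C#5, B4, A4, G#4.
Extending down a 2nd: F#4 → E4 → D#4.

D#4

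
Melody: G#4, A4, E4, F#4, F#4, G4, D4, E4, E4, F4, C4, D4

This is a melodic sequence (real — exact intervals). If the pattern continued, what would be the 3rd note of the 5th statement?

Ab3

Grouping in 4s, the 3rd note of each cell is E4, D4, C4.
Carrying that down a 2nd forward: Bb3 → Ab3.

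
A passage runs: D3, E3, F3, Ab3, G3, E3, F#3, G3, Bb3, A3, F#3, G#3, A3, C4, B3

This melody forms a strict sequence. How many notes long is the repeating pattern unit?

5

There are 15 notes; a 5-note unit gives 3 cells:
D3 E3 F3 Ab3 G3 | E3 F#3 G3 Bb3 A3 | F#3 G#3 A3 C4 B3
Each cell is the previous one up a 2nd — so the unit is 5 notes.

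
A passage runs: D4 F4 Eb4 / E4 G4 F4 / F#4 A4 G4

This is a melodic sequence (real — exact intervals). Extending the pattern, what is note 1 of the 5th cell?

A#4

With 3-note cells, note 1 of each statement runs D4, E4, F#4.
Each moves up a 2nd. Continuing: G#4 → A#4.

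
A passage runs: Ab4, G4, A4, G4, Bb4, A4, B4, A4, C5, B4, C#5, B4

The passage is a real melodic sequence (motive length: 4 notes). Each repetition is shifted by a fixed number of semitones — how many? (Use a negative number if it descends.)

Unit = 4 notes; the statements start on Ab4, Bb4, C5, moving up a 2nd each time.
Ab4→Bb4 is 70 − 68 = 2 semitones.

2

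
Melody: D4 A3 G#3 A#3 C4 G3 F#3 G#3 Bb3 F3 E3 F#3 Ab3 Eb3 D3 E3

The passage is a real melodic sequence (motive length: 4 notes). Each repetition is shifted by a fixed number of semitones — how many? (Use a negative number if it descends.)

Taking 4-note groups, the heads are D4, C4, Bb3, Ab3: the pattern moves down a 2nd.
D4→C4 is 60 − 62 = -2 semitones.

-2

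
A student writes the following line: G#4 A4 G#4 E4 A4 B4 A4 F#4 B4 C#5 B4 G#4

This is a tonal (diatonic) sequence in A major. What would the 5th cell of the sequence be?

Unit = 4 notes; the statements start on G#4, A4, B4, moving up a 2nd each time.
Continuing the starts: C#5 → D5.
So cell 5 is D5 E5 D5 B4.

D5 E5 D5 B4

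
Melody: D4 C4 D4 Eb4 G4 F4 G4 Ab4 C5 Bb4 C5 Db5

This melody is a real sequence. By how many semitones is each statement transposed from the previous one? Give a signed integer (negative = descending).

5

Taking 4-note groups, the heads are D4, G4, C5: the pattern moves up a 4th.
D4→G4 is 67 − 62 = 5 semitones.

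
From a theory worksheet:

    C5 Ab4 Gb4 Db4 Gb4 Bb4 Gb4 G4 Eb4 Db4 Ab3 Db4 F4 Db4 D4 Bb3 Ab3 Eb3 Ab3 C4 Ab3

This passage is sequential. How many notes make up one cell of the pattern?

There are 21 notes; a 7-note unit gives 3 cells:
C5 Ab4 Gb4 Db4 Gb4 Bb4 Gb4 | G4 Eb4 Db4 Ab3 Db4 F4 Db4 | D4 Bb3 Ab3 Eb3 Ab3 C4 Ab3
That's a consistent down a 4th shift per cell, and no other grouping gives one.

7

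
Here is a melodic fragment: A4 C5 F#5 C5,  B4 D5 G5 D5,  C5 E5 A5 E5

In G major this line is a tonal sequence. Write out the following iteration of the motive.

D5 F#5 B5 F#5

With a 4-note motive the entries are A4, B4, C5, each up a 2nd from the previous.
From D5 the diatonic shape gives D5 F#5 B5 F#5.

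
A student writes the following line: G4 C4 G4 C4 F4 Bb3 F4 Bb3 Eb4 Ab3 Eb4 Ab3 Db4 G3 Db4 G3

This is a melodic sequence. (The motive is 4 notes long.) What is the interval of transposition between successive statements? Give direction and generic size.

Taking 4-note groups, the heads are G4, F4, Eb4, Db4: the pattern moves down a 2nd.
G4 to F4 is down a 2nd.

down a 2nd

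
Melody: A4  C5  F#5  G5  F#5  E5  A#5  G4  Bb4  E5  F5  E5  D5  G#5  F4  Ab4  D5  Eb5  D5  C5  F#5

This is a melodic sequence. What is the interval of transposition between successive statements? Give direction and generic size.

With a 7-note motive the entries are A4, G4, F4, each down a 2nd from the previous.
From A4 to G4: down a 2nd.

down a 2nd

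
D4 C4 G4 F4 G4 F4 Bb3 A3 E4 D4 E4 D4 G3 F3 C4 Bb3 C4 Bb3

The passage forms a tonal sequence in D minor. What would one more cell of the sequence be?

With a 6-note motive the entries are D4, Bb3, G3, each down a 3rd from the previous.
Statement 4 starts on E3 and keeps the same diatonic contour: E3 D3 A3 G3 A3 G3.

E3 D3 A3 G3 A3 G3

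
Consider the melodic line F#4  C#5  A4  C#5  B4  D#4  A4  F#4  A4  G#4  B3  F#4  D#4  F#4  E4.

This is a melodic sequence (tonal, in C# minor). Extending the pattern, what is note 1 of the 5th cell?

The unit is 5 notes. Position-1 pitches of the 3 shown cells: F#4, D#4, B3.
Each moves down a 3rd. Continuing: G#3 → E3.

E3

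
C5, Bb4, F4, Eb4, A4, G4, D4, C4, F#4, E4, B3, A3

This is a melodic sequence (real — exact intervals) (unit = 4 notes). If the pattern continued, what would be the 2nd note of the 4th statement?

C#4

With 4-note cells, note 2 of each statement runs Bb4, G4, E4.
One more down a 3rd gives C#4.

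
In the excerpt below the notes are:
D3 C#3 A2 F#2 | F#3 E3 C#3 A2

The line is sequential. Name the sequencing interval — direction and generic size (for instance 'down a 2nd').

With a 4-note motive the entries are D3, F#3, each up a 3rd from the previous.
From D3 to F#3: up a 3rd.

up a 3rd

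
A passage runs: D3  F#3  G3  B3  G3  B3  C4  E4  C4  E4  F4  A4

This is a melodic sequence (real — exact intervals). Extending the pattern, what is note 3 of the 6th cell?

Ab5

The unit is 4 notes. Position-3 pitches of the 3 shown cells: G3, C4, F4.
Extending up a 4th: Bb4 → Eb5 → Ab5.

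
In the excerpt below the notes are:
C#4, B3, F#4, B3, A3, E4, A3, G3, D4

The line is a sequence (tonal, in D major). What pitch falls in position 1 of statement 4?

The unit is 3 notes. Position-1 pitches of the 3 shown cells: C#4, B3, A3.
One more down a 2nd gives G3.

G3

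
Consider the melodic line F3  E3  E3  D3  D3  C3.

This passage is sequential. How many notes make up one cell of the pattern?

2

There are 6 notes; a 2-note unit gives 3 cells:
F3 E3 | E3 D3 | D3 C3
Each cell is the previous one down a 2nd — so the unit is 2 notes.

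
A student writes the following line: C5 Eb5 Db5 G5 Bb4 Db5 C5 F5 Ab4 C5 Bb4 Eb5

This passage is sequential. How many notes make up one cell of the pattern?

There are 12 notes; a 4-note unit gives 3 cells:
C5 Eb5 Db5 G5 | Bb4 Db5 C5 F5 | Ab4 C5 Bb4 Eb5
Each cell is the previous one down a 2nd — so the unit is 4 notes.

4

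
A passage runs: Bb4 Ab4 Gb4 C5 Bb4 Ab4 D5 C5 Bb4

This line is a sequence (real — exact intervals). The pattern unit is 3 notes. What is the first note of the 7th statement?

Taking 3-note groups, the heads are Bb4, C5, D5: the pattern moves up a 2nd.
Continuing: E5 → F#5 → G#5 → A#5. Statement 7 starts on A#5.

A#5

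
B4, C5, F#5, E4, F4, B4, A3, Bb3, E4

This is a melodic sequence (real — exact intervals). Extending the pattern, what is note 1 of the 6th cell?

With 3-note cells, note 1 of each statement runs B4, E4, A3.
Each moves down a 5th. Continuing: D3 → G2 → C2.

C2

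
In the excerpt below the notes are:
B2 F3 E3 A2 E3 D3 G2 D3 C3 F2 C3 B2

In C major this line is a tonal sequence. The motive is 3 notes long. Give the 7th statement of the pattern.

C2 G2 F2

With a 3-note motive the entries are B2, A2, G2, F2, each down a 2nd from the previous.
Carrying on: E2 → D2 → C2.
From C2 the diatonic shape gives C2 G2 F2.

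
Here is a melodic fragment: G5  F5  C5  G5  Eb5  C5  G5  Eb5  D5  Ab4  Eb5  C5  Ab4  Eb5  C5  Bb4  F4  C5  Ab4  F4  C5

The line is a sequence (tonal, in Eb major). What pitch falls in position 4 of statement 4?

Grouping in 7s, the 4th note of each cell is G5, Eb5, C5.
Each moves down a 3rd; the next is Ab4.

Ab4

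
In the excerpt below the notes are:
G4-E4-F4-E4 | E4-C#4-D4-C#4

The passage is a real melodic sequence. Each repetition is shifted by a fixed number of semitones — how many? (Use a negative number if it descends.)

-3

The 4-note cells begin on G4, E4 — each down a 3rd from the last.
G4→E4 is 64 − 67 = -3 semitones.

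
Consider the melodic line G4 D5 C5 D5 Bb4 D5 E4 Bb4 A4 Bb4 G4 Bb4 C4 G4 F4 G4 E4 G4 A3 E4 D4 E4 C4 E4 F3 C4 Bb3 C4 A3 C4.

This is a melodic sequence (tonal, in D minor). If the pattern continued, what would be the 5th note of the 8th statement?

Bb2

With 6-note cells, note 5 of each statement runs Bb4, G4, E4, C4, A3.
Carrying that down a 3rd forward: F3 → D3 → Bb2.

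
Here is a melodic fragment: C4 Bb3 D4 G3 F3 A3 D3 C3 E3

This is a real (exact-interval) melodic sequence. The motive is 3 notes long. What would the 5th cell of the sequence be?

Unit = 3 notes; the statements start on C4, G3, D3, moving down a 4th each time.
Extending down a 4th: A2 → E2.
Statement 5 starts on E2 and keeps the same exact contour: E2 D2 F#2.

E2 D2 F#2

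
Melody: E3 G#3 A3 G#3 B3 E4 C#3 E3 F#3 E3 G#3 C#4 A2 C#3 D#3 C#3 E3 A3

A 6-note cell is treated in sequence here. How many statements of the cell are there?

3

18 notes in groups of 6 gives 18/6 = 3 statements.
Starts: E3, C#3, A2 — each down a 3rd.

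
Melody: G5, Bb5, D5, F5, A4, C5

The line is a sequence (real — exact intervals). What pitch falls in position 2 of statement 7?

The unit is 2 notes. Position-2 pitches of the 3 shown cells: Bb5, F5, C5.
Carrying that down a 4th forward: G4 → D4 → A3 → E3.

E3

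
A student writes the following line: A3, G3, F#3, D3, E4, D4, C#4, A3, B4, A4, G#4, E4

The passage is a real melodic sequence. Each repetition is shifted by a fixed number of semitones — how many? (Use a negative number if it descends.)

7

Taking 4-note groups, the heads are A3, E4, B4: the pattern moves up a 5th.
A3→E4 is 64 − 57 = 7 semitones.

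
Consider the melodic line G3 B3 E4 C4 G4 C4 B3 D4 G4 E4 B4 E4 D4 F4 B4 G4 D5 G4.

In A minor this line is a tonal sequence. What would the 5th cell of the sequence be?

A4 C5 F5 D5 A5 D5

Taking 6-note groups, the heads are G3, B3, D4: the pattern moves up a 3rd.
Extending up a 3rd: F4 → A4.
From A4 the diatonic shape gives A4 C5 F5 D5 A5 D5.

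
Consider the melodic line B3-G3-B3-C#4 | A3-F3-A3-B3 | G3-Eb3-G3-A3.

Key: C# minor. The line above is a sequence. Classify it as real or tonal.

real

Each cell has the same semitone pattern (-4, 4, 2) — intervals are preserved exactly.
And G3 lies outside C# minor, so the sequence is real rather than tonal.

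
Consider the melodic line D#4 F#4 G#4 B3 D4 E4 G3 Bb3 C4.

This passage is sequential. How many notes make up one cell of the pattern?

3

Try groups of 3 (3 cells in 9 notes):
D#4 F#4 G#4 | B3 D4 E4 | G3 Bb3 C4
Each cell is the previous one down a 3rd — so the unit is 3 notes.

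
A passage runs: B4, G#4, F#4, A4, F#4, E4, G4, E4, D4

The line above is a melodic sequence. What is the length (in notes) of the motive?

3

9 notes total. Splitting into 3 groups of 3:
B4 G#4 F#4 | A4 F#4 E4 | G4 E4 D4
That's a consistent down a 2nd shift per cell, and no other grouping gives one.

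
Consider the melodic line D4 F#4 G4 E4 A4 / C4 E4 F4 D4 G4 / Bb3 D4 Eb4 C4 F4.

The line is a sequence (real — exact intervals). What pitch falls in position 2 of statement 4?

C4

With 5-note cells, note 2 of each statement runs F#4, E4, D4.
One more down a 2nd gives C4.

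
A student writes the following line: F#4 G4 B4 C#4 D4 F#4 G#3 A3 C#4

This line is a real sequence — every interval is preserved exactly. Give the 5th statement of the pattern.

The 3-note cells begin on F#4, C#4, G#3 — each down a 4th from the last.
Carrying on: D#3 → A#2.
So cell 5 is A#2 B2 D#3.

A#2 B2 D#3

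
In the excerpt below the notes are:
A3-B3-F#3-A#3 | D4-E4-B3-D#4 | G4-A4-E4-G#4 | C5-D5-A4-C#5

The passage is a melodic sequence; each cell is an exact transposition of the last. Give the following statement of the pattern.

F5 G5 D5 F#5

Taking 4-note groups, the heads are A3, D4, G4, C5: the pattern moves up a 4th.
From F5 the exact shape gives F5 G5 D5 F#5.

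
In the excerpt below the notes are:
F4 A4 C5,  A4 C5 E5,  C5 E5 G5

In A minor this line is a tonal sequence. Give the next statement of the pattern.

The 3-note cells begin on F4, A4, C5 — each up a 3rd from the last.
Statement 4 starts on E5 and keeps the same diatonic contour: E5 G5 B5.

E5 G5 B5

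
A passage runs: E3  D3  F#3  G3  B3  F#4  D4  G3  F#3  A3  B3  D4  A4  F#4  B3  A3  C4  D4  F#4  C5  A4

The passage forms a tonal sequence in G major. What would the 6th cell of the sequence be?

A4 G4 B4 C5 E5 B5 G5

The 7-note cells begin on E3, G3, B3 — each up a 3rd from the last.
Continuing the starts: D4 → F#4 → A4.
Statement 6 starts on A4 and keeps the same diatonic contour: A4 G4 B4 C5 E5 B5 G5.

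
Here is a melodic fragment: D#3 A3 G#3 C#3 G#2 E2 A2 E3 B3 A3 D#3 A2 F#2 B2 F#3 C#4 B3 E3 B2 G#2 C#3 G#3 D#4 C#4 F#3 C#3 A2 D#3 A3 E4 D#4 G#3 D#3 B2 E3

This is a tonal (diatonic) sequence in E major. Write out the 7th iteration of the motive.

Taking 7-note groups, the heads are D#3, E3, F#3, G#3, A3: the pattern moves up a 2nd.
Continuing the starts: B3 → C#4.
From C#4 the diatonic shape gives C#4 G#4 F#4 B3 F#3 D#3 G#3.

C#4 G#4 F#4 B3 F#3 D#3 G#3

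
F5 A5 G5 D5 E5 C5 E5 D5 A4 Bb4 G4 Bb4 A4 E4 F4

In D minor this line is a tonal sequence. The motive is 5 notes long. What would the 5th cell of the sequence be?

The 5-note cells begin on F5, C5, G4 — each down a 4th from the last.
Carrying on: D4 → A3.
So cell 5 is A3 C4 Bb3 F3 G3.

A3 C4 Bb3 F3 G3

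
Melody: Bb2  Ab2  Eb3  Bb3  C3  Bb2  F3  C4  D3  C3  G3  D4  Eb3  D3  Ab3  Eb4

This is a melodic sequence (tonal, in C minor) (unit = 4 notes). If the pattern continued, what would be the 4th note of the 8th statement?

The unit is 4 notes. Position-4 pitches of the 4 shown cells: Bb3, C4, D4, Eb4.
Extending up a 2nd: F4 → G4 → Ab4 → Bb4.

Bb4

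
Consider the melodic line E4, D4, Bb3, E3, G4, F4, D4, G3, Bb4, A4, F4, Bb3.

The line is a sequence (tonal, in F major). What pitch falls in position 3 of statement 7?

The unit is 4 notes. Position-3 pitches of the 3 shown cells: Bb3, D4, F4.
Extending up a 3rd: A4 → C5 → E5 → G5.

G5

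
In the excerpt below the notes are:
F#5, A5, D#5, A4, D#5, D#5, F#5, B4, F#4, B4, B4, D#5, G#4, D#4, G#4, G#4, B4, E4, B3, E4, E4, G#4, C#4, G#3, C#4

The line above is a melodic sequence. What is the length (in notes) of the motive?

5

There are 25 notes; a 5-note unit gives 5 cells:
F#5 A5 D#5 A4 D#5 | D#5 F#5 B4 F#4 B4 | B4 D#5 G#4 D#4 G#4 | G#4 B4 E4 B3 E4 | E4 G#4 C#4 G#3 C#4
Every group is a transposition down a 3rd of the one before; no shorter unit works.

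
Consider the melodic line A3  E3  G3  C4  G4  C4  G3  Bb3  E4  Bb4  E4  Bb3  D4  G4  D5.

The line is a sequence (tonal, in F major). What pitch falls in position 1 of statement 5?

With 5-note cells, note 1 of each statement runs A3, C4, E4.
Each moves up a 3rd. Continuing: G4 → Bb4.

Bb4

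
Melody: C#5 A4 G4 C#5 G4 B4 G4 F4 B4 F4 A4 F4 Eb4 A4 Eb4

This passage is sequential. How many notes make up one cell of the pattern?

5

Try groups of 5 (3 cells in 15 notes):
C#5 A4 G4 C#5 G4 | B4 G4 F4 B4 F4 | A4 F4 Eb4 A4 Eb4
Every group is a transposition down a 2nd of the one before; no shorter unit works.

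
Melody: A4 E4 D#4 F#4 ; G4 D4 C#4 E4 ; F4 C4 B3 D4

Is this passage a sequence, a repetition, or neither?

sequence

Each 4-note cell is the previous one transposed down a 2nd.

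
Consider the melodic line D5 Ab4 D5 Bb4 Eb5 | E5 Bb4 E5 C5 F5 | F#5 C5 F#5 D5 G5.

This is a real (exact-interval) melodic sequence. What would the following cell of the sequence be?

With a 5-note motive the entries are D5, E5, F#5, each up a 2nd from the previous.
Statement 4 starts on G#5 and keeps the same exact contour: G#5 D5 G#5 E5 A5.

G#5 D5 G#5 E5 A5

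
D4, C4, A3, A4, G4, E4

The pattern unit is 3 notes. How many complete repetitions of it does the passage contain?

6 notes in groups of 3 gives 6/3 = 2 statements.
Starts: D4, A4 — each up a 5th.

2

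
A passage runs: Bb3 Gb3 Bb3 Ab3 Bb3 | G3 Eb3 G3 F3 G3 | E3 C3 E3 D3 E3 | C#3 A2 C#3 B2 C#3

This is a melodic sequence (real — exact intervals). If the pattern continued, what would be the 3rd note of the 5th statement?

A#2

The unit is 5 notes. Position-3 pitches of the 4 shown cells: Bb3, G3, E3, C#3.
Each moves down a 3rd; the next is A#2.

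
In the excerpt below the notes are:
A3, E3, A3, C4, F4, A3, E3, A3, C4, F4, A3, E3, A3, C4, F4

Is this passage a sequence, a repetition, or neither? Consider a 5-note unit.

repetition

Each 5-note cell is identical (A3 E3 A3 C4 F4), restated at the same pitch.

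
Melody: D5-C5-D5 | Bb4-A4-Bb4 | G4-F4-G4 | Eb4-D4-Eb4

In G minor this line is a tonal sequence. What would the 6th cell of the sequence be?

A3 G3 A3

Taking 3-note groups, the heads are D5, Bb4, G4, Eb4: the pattern moves down a 3rd.
Extending down a 3rd: C4 → A3.
So cell 6 is A3 G3 A3.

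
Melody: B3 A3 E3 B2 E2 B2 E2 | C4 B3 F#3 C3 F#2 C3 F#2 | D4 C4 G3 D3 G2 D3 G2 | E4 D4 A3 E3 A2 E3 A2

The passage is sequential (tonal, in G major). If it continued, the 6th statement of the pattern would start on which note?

G4

Unit = 7 notes; the statements start on B3, C4, D4, E4, moving up a 2nd each time.
Extending the heads up a 2nd: F#4 → G4.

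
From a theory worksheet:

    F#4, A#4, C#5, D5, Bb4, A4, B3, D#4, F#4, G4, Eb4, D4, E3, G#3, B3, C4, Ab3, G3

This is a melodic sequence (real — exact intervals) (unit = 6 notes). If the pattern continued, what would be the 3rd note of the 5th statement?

A2

The unit is 6 notes. Position-3 pitches of the 3 shown cells: C#5, F#4, B3.
Extending down a 5th: E3 → A2.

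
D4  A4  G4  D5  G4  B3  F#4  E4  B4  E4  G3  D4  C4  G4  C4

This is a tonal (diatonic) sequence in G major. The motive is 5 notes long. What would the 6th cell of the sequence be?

A2 E3 D3 A3 D3

The 5-note cells begin on D4, B3, G3 — each down a 3rd from the last.
Continuing the starts: E3 → C3 → A2.
From A2 the diatonic shape gives A2 E3 D3 A3 D3.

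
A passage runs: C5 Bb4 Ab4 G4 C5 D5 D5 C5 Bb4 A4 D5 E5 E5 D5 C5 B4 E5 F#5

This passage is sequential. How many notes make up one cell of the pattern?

6

18 notes total. Splitting into 3 groups of 6:
C5 Bb4 Ab4 G4 C5 D5 | D5 C5 Bb4 A4 D5 E5 | E5 D5 C5 B4 E5 F#5
Every group is a transposition up a 2nd of the one before; no shorter unit works.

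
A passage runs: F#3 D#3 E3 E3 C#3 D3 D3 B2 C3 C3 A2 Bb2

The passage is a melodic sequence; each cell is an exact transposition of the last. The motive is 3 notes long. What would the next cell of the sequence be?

Bb2 G2 Ab2

With a 3-note motive the entries are F#3, E3, D3, C3, each down a 2nd from the previous.
Statement 5 starts on Bb2 and keeps the same exact contour: Bb2 G2 Ab2.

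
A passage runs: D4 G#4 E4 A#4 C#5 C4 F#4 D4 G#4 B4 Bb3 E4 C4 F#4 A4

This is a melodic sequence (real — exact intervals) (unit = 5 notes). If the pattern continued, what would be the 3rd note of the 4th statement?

Bb3

With 5-note cells, note 3 of each statement runs E4, D4, C4.
From C4, down a 2nd gives Bb3.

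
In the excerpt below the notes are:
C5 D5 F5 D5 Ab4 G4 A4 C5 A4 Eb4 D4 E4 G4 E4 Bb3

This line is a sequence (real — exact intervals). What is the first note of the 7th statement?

Unit = 5 notes; the statements start on C5, G4, D4, moving down a 4th each time.
Extending the heads down a 4th: A3 → E3 → B2 → F#2.

F#2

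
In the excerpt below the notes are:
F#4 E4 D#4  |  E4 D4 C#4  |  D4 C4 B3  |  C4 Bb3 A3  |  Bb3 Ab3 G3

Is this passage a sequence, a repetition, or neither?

sequence

Each 3-note cell is the previous one transposed down a 2nd.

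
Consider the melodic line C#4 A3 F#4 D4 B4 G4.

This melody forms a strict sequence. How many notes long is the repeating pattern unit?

Try groups of 2 (3 cells in 6 notes):
C#4 A3 | F#4 D4 | B4 G4
Each cell is the previous one up a 4th — so the unit is 2 notes.

2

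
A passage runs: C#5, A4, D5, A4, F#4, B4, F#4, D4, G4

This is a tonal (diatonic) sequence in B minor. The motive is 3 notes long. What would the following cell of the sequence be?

D4 B3 E4

With a 3-note motive the entries are C#5, A4, F#4, each down a 3rd from the previous.
Statement 4 starts on D4 and keeps the same diatonic contour: D4 B3 E4.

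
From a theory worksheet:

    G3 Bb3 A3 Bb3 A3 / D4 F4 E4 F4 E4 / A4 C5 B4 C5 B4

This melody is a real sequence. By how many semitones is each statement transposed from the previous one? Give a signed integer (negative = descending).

With a 5-note motive the entries are G3, D4, A4, each up a 5th from the previous.
G3 to D4 spans +7 semitones.

7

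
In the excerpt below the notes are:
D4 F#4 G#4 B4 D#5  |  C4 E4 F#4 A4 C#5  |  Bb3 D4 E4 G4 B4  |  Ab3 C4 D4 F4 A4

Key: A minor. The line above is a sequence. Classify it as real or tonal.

Each cell has the same semitone pattern (4, 2, 3, 4) — intervals are preserved exactly.
And F#4 lies outside A minor, so the sequence is real rather than tonal.

real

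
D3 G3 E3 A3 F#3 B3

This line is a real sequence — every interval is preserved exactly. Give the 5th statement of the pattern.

A#3 D#4

With a 2-note motive the entries are D3, E3, F#3, each up a 2nd from the previous.
Extending up a 2nd: G#3 → A#3.
So cell 5 is A#3 D#4.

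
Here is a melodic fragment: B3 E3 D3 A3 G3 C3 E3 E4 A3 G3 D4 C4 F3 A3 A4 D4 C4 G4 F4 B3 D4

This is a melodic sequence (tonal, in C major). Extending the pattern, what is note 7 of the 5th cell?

With 7-note cells, note 7 of each statement runs E3, A3, D4.
Each moves up a 4th. Continuing: G4 → C5.

C5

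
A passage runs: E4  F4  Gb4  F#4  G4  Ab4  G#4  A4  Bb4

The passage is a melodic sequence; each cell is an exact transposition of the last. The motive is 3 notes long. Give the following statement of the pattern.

Taking 3-note groups, the heads are E4, F#4, G#4: the pattern moves up a 2nd.
So cell 4 is A#4 B4 C5.

A#4 B4 C5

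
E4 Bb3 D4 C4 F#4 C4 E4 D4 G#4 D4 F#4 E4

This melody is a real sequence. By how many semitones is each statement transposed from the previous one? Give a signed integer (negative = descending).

Unit = 4 notes; the statements start on E4, F#4, G#4, moving up a 2nd each time.
E4→F#4 is 66 − 64 = 2 semitones.

2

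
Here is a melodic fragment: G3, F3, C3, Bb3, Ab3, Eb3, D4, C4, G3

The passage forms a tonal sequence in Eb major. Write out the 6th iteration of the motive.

The 3-note cells begin on G3, Bb3, D4 — each up a 3rd from the last.
Extending up a 3rd: F4 → Ab4 → C5.
So cell 6 is C5 Bb4 F4.

C5 Bb4 F4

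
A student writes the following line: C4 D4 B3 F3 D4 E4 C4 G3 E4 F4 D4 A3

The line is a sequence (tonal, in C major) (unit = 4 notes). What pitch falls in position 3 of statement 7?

Grouping in 4s, the 3rd note of each cell is B3, C4, D4.
Carrying that up a 2nd forward: E4 → F4 → G4 → A4.

A4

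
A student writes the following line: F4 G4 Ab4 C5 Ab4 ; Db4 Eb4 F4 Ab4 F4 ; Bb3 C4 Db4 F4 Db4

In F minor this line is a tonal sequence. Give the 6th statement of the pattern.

C3 Db3 Eb3 G3 Eb3

Unit = 5 notes; the statements start on F4, Db4, Bb3, moving down a 3rd each time.
Extending down a 3rd: G3 → Eb3 → C3.
Statement 6 starts on C3 and keeps the same diatonic contour: C3 Db3 Eb3 G3 Eb3.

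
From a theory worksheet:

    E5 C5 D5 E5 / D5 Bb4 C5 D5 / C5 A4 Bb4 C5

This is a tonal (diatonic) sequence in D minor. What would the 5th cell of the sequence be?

Unit = 4 notes; the statements start on E5, D5, C5, moving down a 2nd each time.
Continuing the starts: Bb4 → A4.
Statement 5 starts on A4 and keeps the same diatonic contour: A4 F4 G4 A4.

A4 F4 G4 A4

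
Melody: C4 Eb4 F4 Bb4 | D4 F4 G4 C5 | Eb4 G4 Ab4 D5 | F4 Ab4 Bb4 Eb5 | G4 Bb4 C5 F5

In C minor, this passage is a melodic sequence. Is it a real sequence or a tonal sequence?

Every note is diatonic to C minor.
Cell 1 has +3 semitones from note 1 to 2, but cell 3 has +4 — the interval quality changes while the contour stays the same, which is the hallmark of a tonal sequence.

tonal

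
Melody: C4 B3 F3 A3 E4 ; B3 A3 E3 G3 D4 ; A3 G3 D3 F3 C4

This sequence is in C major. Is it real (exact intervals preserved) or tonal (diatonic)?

tonal

Every note is diatonic to C major.
Cell 1 has -1 semitones from note 1 to 2, but cell 2 has -2 — the interval quality changes while the contour stays the same, which is the hallmark of a tonal sequence.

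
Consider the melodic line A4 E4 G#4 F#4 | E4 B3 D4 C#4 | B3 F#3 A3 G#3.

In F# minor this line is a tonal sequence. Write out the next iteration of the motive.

F#3 C#3 E3 D3

With a 4-note motive the entries are A4, E4, B3, each down a 4th from the previous.
From F#3 the diatonic shape gives F#3 C#3 E3 D3.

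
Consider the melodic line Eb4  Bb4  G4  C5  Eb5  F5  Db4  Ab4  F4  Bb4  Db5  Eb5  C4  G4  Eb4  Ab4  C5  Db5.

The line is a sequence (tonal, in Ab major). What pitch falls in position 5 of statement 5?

With 6-note cells, note 5 of each statement runs Eb5, Db5, C5.
Each moves down a 2nd. Continuing: Bb4 → Ab4.

Ab4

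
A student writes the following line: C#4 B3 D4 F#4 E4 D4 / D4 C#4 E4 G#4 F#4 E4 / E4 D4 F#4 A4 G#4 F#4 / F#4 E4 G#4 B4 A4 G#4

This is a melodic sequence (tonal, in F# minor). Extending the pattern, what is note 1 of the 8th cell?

C#5

The unit is 6 notes. Position-1 pitches of the 4 shown cells: C#4, D4, E4, F#4.
Carrying that up a 2nd forward: G#4 → A4 → B4 → C#5.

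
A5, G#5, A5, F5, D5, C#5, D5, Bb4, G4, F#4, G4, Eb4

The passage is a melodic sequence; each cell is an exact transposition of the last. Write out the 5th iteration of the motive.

Unit = 4 notes; the statements start on A5, D5, G4, moving down a 5th each time.
Carrying on: C4 → F3.
So cell 5 is F3 E3 F3 Db3.

F3 E3 F3 Db3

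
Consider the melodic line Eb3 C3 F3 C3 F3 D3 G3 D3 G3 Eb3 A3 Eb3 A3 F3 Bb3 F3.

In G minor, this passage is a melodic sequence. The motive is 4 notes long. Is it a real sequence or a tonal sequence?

tonal

Every note is diatonic to G minor.
Cell 1 has -3 semitones from note 1 to 2, but cell 3 has -4 — the interval quality changes while the contour stays the same, which is the hallmark of a tonal sequence.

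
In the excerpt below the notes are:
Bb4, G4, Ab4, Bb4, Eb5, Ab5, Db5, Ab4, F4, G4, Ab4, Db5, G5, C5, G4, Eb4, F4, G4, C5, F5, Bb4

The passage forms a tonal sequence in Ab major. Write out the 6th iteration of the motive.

Unit = 7 notes; the statements start on Bb4, Ab4, G4, moving down a 2nd each time.
Carrying on: F4 → Eb4 → Db4.
So cell 6 is Db4 Bb3 C4 Db4 G4 C5 F4.

Db4 Bb3 C4 Db4 G4 C5 F4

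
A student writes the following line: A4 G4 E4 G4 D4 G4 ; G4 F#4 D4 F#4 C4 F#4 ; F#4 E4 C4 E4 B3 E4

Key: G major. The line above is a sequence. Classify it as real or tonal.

Every note is diatonic to G major.
Cell 1 has -2 semitones from note 1 to 2, but cell 2 has -1 — the interval quality changes while the contour stays the same, which is the hallmark of a tonal sequence.

tonal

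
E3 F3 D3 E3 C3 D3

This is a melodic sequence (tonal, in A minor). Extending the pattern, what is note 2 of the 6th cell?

Grouping in 2s, the 2nd note of each cell is F3, E3, D3.
Carrying that down a 2nd forward: C3 → B2 → A2.

A2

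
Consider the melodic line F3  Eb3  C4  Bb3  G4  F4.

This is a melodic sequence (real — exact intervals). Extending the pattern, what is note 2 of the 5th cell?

G5

Grouping in 2s, the 2nd note of each cell is Eb3, Bb3, F4.
Carrying that up a 5th forward: C5 → G5.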